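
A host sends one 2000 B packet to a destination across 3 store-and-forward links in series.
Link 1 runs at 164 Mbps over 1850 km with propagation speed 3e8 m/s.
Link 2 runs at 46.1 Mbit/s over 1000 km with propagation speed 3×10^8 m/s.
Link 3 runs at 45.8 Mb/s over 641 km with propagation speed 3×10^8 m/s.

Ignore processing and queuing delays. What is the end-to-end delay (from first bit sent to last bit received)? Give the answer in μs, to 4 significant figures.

12430 μs

L = 2000 × 8 = 16000 bits.
Transmission delays (L/R per hop): 97.561, 347.072, 349.345 μs; sum = 793.978 μs.
Propagation delays (d/s per hop): 6166.67, 3333.33, 2136.67 μs; sum = 11636.7 μs.
End-to-end = 12430 μs.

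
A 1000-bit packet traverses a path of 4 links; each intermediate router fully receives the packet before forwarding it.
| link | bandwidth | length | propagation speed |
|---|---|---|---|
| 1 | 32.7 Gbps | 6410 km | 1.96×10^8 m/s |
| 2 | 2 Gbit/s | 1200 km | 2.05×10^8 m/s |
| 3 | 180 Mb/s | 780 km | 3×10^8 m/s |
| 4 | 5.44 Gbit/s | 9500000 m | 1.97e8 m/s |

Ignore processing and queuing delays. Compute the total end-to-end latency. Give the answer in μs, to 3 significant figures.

89400 μs

Transmission delays (L/R per hop): 0.030581, 0.5, 5.55556, 0.183824 μs; sum = 6.26996 μs.
Propagation delays (d/s per hop): 32704.1, 5853.66, 2600, 48223.4 μs; sum = 89381.1 μs.
End-to-end = 89400 μs.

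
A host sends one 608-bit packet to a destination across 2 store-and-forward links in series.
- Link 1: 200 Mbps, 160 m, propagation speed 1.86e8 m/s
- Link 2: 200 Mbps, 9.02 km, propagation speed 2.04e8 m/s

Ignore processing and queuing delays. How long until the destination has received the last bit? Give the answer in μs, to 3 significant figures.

51.2 μs

Transmission delay per hop = L/R = 608/200000000 = 3.04 μs; 2 hops → 6.08 μs.
Propagation delays (d/s per hop): 0.860215, 44.2157 μs; sum = 45.0759 μs.
End-to-end = 51.2 μs.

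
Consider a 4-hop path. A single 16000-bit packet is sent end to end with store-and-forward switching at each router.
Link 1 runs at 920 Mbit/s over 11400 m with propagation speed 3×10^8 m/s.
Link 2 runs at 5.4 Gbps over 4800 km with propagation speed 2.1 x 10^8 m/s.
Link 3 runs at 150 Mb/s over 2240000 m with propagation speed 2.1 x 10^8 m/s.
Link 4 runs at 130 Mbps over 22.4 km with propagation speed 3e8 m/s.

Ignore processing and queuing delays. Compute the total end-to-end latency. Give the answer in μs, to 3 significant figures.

33900 μs

Transmission delays (L/R per hop): 17.3913, 2.96296, 106.667, 123.077 μs; sum = 250.098 μs.
Propagation delays (d/s per hop): 38, 22857.1, 10666.7, 74.6667 μs; sum = 33636.5 μs.
End-to-end = 33900 μs.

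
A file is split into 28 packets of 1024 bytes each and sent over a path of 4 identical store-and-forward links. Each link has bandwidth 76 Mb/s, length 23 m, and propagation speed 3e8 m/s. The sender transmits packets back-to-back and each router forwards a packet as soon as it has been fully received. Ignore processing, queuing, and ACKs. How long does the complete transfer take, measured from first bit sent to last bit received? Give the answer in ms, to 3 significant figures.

3.34 ms

Per-hop transmission t_tx = L/R = 8192/76000000 = 0.107789 ms.
Per-hop propagation t_prop = 23/300000000 = 7.66667e-05 ms.
Pipeline fill: first packet needs 4·t_tx to clear all hops; remaining 27 packets each add one t_tx.
Total = (4+28-1)·t_tx + 4·t_prop = 31·0.107789 + 4·7.66667e-05 = 3.34 ms.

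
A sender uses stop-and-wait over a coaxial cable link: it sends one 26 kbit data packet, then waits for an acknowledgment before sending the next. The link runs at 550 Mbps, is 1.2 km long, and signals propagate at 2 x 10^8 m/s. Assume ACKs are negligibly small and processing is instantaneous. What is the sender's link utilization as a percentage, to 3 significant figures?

t_tx = L/R = 26000/550000000 = 4.72727e-05 s.
t_prop = 1200/200000000 = 6e-06 s; RTT = 1.2e-05 s.
Cycle = t_tx + RTT = 5.92727e-05 s.
Utilization = t_tx / cycle = 4.72727e-05/5.92727e-05 = 79.8 %.

79.8 %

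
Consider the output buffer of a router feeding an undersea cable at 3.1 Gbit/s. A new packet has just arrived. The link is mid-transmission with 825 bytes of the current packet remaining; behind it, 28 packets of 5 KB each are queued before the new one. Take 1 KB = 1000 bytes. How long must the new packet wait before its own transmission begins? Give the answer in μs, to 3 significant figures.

Each queued packet: L/R = 40000/3100000000 = 12.9032 μs.
28 queued → 361.29 μs.
Plus remaining 6600 bits of current packet: 2.12903 μs.
Queuing delay = 363 μs.

363 μs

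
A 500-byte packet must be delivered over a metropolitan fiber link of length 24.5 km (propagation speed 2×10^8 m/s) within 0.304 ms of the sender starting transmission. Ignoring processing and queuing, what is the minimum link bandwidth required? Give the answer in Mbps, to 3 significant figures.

22.0 Mbps

L = 4000 bits.
Propagation delay = 24500 / 200000000 = 0.1225 ms.
Transmission budget = 0.304 − 0.1225 = 0.1815 ms.
R ≥ L / t_tx = 4000 bits / 0.0001815 s = 22.0 Mbps.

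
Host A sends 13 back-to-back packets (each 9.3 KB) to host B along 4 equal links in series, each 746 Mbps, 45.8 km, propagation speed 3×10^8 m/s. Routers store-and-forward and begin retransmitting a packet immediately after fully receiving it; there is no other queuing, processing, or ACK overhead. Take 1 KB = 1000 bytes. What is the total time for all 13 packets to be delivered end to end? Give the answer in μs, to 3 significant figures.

Per-hop transmission t_tx = L/R = 74400/746000000 = 99.7319 μs.
Per-hop propagation t_prop = 45800/300000000 = 152.667 μs.
Pipeline fill: first packet needs 4·t_tx to clear all hops; remaining 12 packets each add one t_tx.
Total = (4+13-1)·t_tx + 4·t_prop = 16·99.7319 + 4·152.667 = 2210 μs.

2210 μs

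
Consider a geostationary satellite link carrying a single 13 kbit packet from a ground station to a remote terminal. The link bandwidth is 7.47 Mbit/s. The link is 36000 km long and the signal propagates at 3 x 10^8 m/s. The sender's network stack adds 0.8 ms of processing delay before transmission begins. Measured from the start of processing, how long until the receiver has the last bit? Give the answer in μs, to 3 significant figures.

123000 μs

L = 13000 bits.
Transmission delay = L/R = 13000 / 7470000 = 1740.29 μs.
Propagation delay = d/s = 36000000 m / 300000000 m/s = 120000 μs.
Plus processing delay 0.8 ms = 800 μs.
Total = 123000 μs.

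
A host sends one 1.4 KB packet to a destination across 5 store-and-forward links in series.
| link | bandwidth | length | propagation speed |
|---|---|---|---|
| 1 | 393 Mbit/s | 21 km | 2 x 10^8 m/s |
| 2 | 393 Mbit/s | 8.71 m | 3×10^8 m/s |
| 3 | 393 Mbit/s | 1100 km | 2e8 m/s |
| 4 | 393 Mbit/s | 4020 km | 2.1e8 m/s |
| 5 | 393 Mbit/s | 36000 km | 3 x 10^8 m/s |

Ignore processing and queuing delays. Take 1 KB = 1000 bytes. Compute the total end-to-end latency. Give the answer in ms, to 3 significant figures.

L = 11200 bits.
Transmission delay per hop = L/R = 11200/393000000 = 0.0284987 ms; 5 hops → 0.142494 ms.
Propagation delays (d/s per hop): 0.105, 2.90333e-05, 5.5, 19.1429, 120 ms; sum = 144.748 ms.
End-to-end = 145 ms.

145 ms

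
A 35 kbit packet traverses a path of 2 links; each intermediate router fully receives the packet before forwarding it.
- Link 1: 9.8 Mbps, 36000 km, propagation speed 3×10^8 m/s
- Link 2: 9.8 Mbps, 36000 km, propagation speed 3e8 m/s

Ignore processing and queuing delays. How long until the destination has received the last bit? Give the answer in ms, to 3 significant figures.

247 ms

L = 35000 bits.
Transmission delay per hop = L/R = 35000/9800000 = 3.57143 ms; 2 hops → 7.14286 ms.
Propagation delays (d/s per hop): 120, 120 ms; sum = 240 ms.
End-to-end = 247 ms.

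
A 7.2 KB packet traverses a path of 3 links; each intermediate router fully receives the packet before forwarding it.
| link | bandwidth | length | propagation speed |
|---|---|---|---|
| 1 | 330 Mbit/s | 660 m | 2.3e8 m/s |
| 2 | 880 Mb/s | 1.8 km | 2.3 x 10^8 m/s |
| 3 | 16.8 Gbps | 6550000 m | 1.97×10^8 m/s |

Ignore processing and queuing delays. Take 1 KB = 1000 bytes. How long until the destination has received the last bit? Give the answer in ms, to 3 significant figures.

33.5 ms

L = 57600 bits.
Transmission delays (L/R per hop): 0.174545, 0.0654545, 0.00342857 ms; sum = 0.243429 ms.
Propagation delays (d/s per hop): 0.00286957, 0.00782609, 33.2487 ms; sum = 33.2594 ms.
End-to-end = 33.5 ms.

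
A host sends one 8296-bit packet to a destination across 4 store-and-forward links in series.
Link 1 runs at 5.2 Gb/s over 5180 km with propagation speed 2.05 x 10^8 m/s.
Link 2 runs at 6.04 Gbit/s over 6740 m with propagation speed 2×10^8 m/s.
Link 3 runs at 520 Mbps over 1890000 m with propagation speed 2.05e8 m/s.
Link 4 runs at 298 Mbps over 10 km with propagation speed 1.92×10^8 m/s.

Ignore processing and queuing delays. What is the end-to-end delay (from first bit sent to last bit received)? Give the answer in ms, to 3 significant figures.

34.6 ms

Transmission delays (L/R per hop): 0.00159538, 0.00137351, 0.0159538, 0.0278389 ms; sum = 0.0467617 ms.
Propagation delays (d/s per hop): 25.2683, 0.0337, 9.21951, 0.0520833 ms; sum = 34.5736 ms.
End-to-end = 34.6 ms.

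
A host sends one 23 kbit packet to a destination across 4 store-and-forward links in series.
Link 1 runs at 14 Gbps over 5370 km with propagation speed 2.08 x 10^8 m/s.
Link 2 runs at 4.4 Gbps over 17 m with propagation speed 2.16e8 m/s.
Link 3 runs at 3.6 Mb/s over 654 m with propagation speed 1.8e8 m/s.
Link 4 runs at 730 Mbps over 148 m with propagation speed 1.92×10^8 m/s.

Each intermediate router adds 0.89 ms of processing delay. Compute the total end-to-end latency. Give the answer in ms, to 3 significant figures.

L = 23000 bits.
Transmission delays (L/R per hop): 0.00164286, 0.00522727, 6.38889, 0.0315068 ms; sum = 6.42727 ms.
Propagation delays (d/s per hop): 25.8173, 7.87037e-05, 0.00363333, 0.000770833 ms; sum = 25.8218 ms.
Processing at 3 router(s): 3 × 0.89 ms = 2.67 ms.
End-to-end = 34.9 ms.

34.9 ms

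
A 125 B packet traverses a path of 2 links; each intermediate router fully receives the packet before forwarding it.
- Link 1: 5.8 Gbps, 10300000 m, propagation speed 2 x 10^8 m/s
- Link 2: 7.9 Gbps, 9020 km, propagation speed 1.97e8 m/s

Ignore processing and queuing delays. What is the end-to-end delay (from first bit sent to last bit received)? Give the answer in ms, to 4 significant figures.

97.29 ms

L = 125 × 8 = 1000 bits.
Transmission delays (L/R per hop): 0.000172414, 0.000126582 ms; sum = 0.000298996 ms.
Propagation delays (d/s per hop): 51.5, 45.7868 ms; sum = 97.2868 ms.
End-to-end = 97.29 ms.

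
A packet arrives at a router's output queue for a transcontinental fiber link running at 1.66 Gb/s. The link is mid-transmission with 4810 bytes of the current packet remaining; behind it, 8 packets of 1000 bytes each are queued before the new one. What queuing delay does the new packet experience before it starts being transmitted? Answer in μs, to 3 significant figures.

Each queued packet: L/R = 8000/1660000000 = 4.81928 μs.
8 queued → 38.5542 μs.
Plus remaining 38480 bits of current packet: 23.1807 μs.
Queuing delay = 61.7 μs.

61.7 μs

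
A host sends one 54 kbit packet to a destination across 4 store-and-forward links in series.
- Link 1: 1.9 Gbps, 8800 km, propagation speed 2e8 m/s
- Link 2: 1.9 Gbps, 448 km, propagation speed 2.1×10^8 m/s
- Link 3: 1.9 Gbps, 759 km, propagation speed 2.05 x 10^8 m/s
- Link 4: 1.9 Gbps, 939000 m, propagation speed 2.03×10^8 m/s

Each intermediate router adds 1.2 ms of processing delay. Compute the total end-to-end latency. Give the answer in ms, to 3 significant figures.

58.2 ms

L = 54000 bits.
Transmission delay per hop = L/R = 54000/1900000000 = 0.0284211 ms; 4 hops → 0.113684 ms.
Propagation delays (d/s per hop): 44, 2.13333, 3.70244, 4.62562 ms; sum = 54.4614 ms.
Processing at 3 router(s): 3 × 1.2 ms = 3.6 ms.
End-to-end = 58.2 ms.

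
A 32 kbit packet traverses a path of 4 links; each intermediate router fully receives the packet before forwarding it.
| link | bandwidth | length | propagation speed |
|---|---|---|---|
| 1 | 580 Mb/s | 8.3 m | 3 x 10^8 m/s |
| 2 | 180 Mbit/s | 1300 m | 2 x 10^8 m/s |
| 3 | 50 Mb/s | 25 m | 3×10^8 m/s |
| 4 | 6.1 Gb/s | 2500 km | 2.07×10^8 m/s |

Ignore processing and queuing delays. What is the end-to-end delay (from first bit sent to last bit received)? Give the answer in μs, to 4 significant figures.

12960 μs

L = 32000 bits.
Transmission delays (L/R per hop): 55.1724, 177.778, 640, 5.2459 μs; sum = 878.196 μs.
Propagation delays (d/s per hop): 0.0276667, 6.5, 0.0833333, 12077.3 μs; sum = 12083.9 μs.
End-to-end = 12960 μs.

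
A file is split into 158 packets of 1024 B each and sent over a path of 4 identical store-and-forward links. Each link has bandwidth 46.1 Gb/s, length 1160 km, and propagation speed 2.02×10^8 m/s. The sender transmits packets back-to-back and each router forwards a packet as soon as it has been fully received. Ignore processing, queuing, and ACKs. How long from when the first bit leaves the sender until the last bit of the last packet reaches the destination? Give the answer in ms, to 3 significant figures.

Per-hop transmission t_tx = L/R = 8192/46100000000 = 0.000177701 ms.
Per-hop propagation t_prop = 1160000/202000000 = 5.74257 ms.
Pipeline fill: first packet needs 4·t_tx to clear all hops; remaining 157 packets each add one t_tx.
Total = (4+158-1)·t_tx + 4·t_prop = 161·0.000177701 + 4·5.74257 = 23.0 ms.

23.0 ms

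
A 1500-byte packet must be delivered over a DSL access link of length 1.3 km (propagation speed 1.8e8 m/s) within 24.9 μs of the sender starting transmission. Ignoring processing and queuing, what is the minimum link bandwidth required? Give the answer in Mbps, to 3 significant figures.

679 Mbps

L = 12000 bits.
Propagation delay = 1300 / 180000000 = 7.22222 μs.
Transmission budget = 24.9 − 7.22222 = 17.6778 μs.
R ≥ L / t_tx = 12000 bits / 1.76778e-05 s = 679 Mbps.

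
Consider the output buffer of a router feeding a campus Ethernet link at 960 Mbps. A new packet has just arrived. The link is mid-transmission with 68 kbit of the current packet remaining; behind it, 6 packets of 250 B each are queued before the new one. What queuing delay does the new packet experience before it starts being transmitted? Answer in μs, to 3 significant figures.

83.3 μs

Each queued packet: L/R = 2000/960000000 = 2.08333 μs.
6 queued → 12.5 μs.
Plus remaining 68000 bits of current packet: 70.8333 μs.
Queuing delay = 83.3 μs.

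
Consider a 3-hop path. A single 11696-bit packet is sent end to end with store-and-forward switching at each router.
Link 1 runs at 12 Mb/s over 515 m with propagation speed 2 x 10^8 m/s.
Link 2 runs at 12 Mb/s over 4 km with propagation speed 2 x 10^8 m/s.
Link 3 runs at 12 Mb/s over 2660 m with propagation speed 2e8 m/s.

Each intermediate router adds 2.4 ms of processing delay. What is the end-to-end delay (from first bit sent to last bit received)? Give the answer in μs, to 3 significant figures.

7760 μs

Transmission delay per hop = L/R = 11696/12000000 = 974.667 μs; 3 hops → 2924 μs.
Propagation delays (d/s per hop): 2.575, 20, 13.3 μs; sum = 35.875 μs.
Processing at 2 router(s): 2 × 2.4 ms = 4800 μs.
End-to-end = 7760 μs.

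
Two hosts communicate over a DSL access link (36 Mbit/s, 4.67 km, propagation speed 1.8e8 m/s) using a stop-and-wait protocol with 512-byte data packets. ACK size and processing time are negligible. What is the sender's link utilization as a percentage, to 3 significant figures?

t_tx = L/R = 4096/36000000 = 0.000113778 s.
t_prop = 4670/180000000 = 2.59444e-05 s; RTT = 5.18889e-05 s.
Cycle = t_tx + RTT = 0.000165667 s.
Utilization = t_tx / cycle = 0.000113778/0.000165667 = 68.7 %.

68.7 %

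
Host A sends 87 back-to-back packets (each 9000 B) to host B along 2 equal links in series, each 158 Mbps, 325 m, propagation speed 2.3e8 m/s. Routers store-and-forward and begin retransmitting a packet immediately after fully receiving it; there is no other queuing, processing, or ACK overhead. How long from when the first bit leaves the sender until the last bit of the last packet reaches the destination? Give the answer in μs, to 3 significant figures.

40100 μs

Per-hop transmission t_tx = L/R = 72000/158000000 = 455.696 μs.
Per-hop propagation t_prop = 325/2.3e+08 = 1.41304 μs.
Pipeline fill: first packet needs 2·t_tx to clear all hops; remaining 86 packets each add one t_tx.
Total = (2+87-1)·t_tx + 2·t_prop = 88·455.696 + 2·1.41304 = 40100 μs.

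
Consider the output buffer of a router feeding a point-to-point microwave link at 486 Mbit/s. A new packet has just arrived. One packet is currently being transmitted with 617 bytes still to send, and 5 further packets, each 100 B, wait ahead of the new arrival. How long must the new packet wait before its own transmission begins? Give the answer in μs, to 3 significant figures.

Each queued packet: L/R = 800/486000000 = 1.64609 μs.
5 queued → 8.23045 μs.
Plus remaining 4936 bits of current packet: 10.1564 μs.
Queuing delay = 18.4 μs.

18.4 μs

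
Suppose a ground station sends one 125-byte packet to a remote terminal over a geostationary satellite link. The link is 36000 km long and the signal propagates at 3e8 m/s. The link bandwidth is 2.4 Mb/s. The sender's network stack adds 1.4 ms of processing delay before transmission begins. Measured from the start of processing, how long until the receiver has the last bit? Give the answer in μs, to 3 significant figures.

122000 μs

L = 125 × 8 = 1000 bits.
Transmission delay = L/R = 1000 / 2400000 = 416.667 μs.
Propagation delay = d/s = 36000000 m / 300000000 m/s = 120000 μs.
Plus processing delay 1.4 ms = 1400 μs.
Total = 122000 μs.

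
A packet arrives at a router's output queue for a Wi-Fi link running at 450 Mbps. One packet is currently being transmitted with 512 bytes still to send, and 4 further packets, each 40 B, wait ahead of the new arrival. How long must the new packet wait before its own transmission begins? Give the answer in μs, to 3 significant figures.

11.9 μs

Each queued packet: L/R = 320/450000000 = 0.711111 μs.
4 queued → 2.84444 μs.
Plus remaining 4096 bits of current packet: 9.10222 μs.
Queuing delay = 11.9 μs.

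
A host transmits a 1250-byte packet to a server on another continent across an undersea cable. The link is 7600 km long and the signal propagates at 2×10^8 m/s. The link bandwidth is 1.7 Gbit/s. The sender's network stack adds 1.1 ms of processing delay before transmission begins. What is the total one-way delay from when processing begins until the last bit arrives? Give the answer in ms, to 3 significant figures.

39.1 ms

L = 1250 × 8 = 10000 bits.
Transmission delay = L/R = 10000 / 1700000000 = 0.00588235 ms.
Propagation delay = d/s = 7600000 m / 200000000 m/s = 38 ms.
Plus processing delay 1.1 ms = 1.1 ms.
Total = 39.1 ms.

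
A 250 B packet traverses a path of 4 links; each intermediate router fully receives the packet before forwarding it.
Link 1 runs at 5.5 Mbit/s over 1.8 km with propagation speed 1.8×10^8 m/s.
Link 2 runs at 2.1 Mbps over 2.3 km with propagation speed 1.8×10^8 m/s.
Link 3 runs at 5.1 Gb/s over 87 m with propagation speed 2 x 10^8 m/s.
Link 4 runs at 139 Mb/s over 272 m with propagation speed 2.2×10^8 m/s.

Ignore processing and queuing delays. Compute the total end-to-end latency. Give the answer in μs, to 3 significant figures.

L = 250 × 8 = 2000 bits.
Transmission delays (L/R per hop): 363.636, 952.381, 0.392157, 14.3885 μs; sum = 1330.8 μs.
Propagation delays (d/s per hop): 10, 12.7778, 0.435, 1.23636 μs; sum = 24.4491 μs.
End-to-end = 1360 μs.

1360 μs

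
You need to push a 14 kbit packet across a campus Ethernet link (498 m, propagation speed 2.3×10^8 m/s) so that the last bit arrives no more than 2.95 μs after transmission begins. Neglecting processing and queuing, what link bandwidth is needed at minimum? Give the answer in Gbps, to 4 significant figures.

Propagation delay = 498 / 2.3e+08 = 2.16522 μs.
Transmission budget = 2.95 − 2.16522 = 0.784783 μs.
R ≥ L / t_tx = 14000 bits / 7.84783e-07 s = 17.84 Gbps.

17.84 Gbps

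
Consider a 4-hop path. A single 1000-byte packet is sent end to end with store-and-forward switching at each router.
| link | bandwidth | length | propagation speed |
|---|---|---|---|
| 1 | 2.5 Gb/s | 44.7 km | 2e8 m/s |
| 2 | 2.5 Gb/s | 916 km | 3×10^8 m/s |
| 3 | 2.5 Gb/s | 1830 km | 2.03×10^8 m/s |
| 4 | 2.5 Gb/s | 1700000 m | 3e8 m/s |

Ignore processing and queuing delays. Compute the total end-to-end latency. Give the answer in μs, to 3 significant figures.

L = 1000 × 8 = 8000 bits.
Transmission delay per hop = L/R = 8000/2500000000 = 3.2 μs; 4 hops → 12.8 μs.
Propagation delays (d/s per hop): 223.5, 3053.33, 9014.78, 5666.67 μs; sum = 17958.3 μs.
End-to-end = 18000 μs.

18000 μs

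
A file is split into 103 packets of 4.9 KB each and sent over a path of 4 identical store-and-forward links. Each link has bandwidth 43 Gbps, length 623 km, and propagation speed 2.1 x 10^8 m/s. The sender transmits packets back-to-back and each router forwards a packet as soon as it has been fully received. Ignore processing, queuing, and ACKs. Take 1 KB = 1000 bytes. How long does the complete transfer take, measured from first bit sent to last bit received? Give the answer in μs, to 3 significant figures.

Per-hop transmission t_tx = L/R = 39200/43000000000 = 0.911628 μs.
Per-hop propagation t_prop = 623000/210000000 = 2966.67 μs.
Pipeline fill: first packet needs 4·t_tx to clear all hops; remaining 102 packets each add one t_tx.
Total = (4+103-1)·t_tx + 4·t_prop = 106·0.911628 + 4·2966.67 = 12000 μs.

12000 μs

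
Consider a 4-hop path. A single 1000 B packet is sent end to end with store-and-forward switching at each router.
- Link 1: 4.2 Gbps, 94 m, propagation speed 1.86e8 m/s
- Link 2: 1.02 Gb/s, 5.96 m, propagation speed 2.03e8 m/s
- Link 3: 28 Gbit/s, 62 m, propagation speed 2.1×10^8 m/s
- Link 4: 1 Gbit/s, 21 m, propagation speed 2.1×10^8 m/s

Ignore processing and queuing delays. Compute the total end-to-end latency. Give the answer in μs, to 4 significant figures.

18.96 μs

L = 1000 × 8 = 8000 bits.
Transmission delays (L/R per hop): 1.90476, 7.84314, 0.285714, 8 μs; sum = 18.0336 μs.
Propagation delays (d/s per hop): 0.505376, 0.0293596, 0.295238, 0.1 μs; sum = 0.929974 μs.
End-to-end = 18.96 μs.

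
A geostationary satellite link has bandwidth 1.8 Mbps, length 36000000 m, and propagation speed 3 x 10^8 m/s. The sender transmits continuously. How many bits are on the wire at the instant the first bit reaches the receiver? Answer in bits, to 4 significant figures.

Propagation delay = 36000000 / 300000000 = 0.12 s.
BDP = R × t_prop = 1800000 × 0.12 = 216000 bits.

216000 bits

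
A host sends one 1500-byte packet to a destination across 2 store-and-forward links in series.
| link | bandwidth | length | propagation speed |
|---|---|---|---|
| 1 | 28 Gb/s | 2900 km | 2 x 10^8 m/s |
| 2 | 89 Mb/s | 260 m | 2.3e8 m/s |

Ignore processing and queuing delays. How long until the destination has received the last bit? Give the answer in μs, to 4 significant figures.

L = 1500 × 8 = 12000 bits.
Transmission delays (L/R per hop): 0.428571, 134.831 μs; sum = 135.26 μs.
Propagation delays (d/s per hop): 14500, 1.13043 μs; sum = 14501.1 μs.
End-to-end = 14640 μs.

14640 μs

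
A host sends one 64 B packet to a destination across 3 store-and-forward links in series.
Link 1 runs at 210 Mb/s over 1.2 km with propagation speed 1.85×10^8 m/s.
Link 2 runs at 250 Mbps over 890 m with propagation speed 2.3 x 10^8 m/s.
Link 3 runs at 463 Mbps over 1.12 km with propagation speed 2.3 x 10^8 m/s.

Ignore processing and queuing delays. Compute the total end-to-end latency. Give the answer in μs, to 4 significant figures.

L = 64 × 8 = 512 bits.
Transmission delays (L/R per hop): 2.4381, 2.048, 1.10583 μs; sum = 5.59193 μs.
Propagation delays (d/s per hop): 6.48649, 3.86957, 4.86957 μs; sum = 15.2256 μs.
End-to-end = 20.82 μs.

20.82 μs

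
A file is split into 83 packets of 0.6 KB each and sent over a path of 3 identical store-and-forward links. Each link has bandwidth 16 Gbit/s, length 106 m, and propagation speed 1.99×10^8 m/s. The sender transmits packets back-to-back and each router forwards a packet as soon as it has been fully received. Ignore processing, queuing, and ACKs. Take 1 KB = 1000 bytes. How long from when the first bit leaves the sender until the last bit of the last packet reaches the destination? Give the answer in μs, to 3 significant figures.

27.1 μs

Per-hop transmission t_tx = L/R = 4800/16000000000 = 0.3 μs.
Per-hop propagation t_prop = 106/199000000 = 0.532663 μs.
Pipeline fill: first packet needs 3·t_tx to clear all hops; remaining 82 packets each add one t_tx.
Total = (3+83-1)·t_tx + 3·t_prop = 85·0.3 + 3·0.532663 = 27.1 μs.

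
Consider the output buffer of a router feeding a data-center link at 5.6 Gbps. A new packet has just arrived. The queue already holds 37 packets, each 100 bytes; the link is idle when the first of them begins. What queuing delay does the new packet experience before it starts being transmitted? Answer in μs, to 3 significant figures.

Each queued packet: L/R = 800/5600000000 = 0.142857 μs.
37 queued → 5.28571 μs.
Queuing delay = 5.29 μs.

5.29 μs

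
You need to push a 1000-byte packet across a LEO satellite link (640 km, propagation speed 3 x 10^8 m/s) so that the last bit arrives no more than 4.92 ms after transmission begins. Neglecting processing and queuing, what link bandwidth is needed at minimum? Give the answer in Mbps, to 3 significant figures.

L = 8000 bits.
Propagation delay = 640000 / 300000000 = 2.13333 ms.
Transmission budget = 4.92 − 2.13333 = 2.78667 ms.
R ≥ L / t_tx = 8000 bits / 0.00278667 s = 2.87 Mbps.

2.87 Mbps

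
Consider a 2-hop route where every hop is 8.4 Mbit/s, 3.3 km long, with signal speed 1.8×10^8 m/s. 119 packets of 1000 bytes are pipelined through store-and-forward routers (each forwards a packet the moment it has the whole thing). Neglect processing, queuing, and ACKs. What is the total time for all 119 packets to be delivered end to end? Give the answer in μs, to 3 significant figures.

114000 μs

Per-hop transmission t_tx = L/R = 8000/8400000 = 952.381 μs.
Per-hop propagation t_prop = 3300/180000000 = 18.3333 μs.
Pipeline fill: first packet needs 2·t_tx to clear all hops; remaining 118 packets each add one t_tx.
Total = (2+119-1)·t_tx + 2·t_prop = 120·952.381 + 2·18.3333 = 114000 μs.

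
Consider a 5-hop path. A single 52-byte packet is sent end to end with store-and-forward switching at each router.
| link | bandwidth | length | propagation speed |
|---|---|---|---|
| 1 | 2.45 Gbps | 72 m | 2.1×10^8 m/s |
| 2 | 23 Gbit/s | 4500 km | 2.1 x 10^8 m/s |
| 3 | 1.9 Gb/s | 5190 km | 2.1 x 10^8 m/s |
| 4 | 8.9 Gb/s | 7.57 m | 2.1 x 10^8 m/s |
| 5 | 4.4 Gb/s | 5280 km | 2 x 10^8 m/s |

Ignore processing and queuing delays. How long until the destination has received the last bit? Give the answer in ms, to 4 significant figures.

72.54 ms

L = 52 × 8 = 416 bits.
Transmission delays (L/R per hop): 0.000169796, 1.8087e-05, 0.000218947, 4.67416e-05, 9.45455e-05 ms; sum = 0.000548117 ms.
Propagation delays (d/s per hop): 0.000342857, 21.4286, 24.7143, 3.60476e-05, 26.4 ms; sum = 72.5432 ms.
End-to-end = 72.54 ms.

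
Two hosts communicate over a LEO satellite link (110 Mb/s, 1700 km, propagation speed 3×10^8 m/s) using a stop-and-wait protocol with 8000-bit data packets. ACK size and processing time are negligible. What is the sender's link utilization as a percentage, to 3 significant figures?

0.638 %

t_tx = L/R = 8000/110000000 = 7.27273e-05 s.
t_prop = 1700000/300000000 = 0.00566667 s; RTT = 0.0113333 s.
Cycle = t_tx + RTT = 0.0114061 s.
Utilization = t_tx / cycle = 7.27273e-05/0.0114061 = 0.638 %.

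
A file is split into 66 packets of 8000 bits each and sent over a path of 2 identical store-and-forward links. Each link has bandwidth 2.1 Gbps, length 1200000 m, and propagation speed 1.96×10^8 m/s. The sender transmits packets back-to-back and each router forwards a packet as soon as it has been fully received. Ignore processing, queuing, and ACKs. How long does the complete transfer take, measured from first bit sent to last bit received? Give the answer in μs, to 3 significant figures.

Per-hop transmission t_tx = L/R = 8000/2100000000 = 3.80952 μs.
Per-hop propagation t_prop = 1200000/196000000 = 6122.45 μs.
Pipeline fill: first packet needs 2·t_tx to clear all hops; remaining 65 packets each add one t_tx.
Total = (2+66-1)·t_tx + 2·t_prop = 67·3.80952 + 2·6122.45 = 12500 μs.

12500 μs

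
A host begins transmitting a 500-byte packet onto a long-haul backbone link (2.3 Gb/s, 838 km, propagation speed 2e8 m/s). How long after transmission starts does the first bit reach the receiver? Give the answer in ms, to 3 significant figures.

4.19 ms

First bit experiences only propagation delay: d/s = 838000/200000000 = 4.19 ms.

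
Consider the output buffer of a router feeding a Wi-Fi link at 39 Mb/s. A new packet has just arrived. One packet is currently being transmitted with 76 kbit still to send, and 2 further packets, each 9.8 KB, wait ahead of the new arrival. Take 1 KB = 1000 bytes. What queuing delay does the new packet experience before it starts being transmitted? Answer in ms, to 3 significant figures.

Each queued packet: L/R = 78400/39000000 = 2.01026 ms.
2 queued → 4.02051 ms.
Plus remaining 76000 bits of current packet: 1.94872 ms.
Queuing delay = 5.97 ms.

5.97 ms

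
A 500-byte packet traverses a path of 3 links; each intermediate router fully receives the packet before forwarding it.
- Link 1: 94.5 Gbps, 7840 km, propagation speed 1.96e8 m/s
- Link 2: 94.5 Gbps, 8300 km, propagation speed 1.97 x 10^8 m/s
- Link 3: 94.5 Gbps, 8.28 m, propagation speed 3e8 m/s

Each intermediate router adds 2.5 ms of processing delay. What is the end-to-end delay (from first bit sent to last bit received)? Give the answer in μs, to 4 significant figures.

87130 μs

L = 500 × 8 = 4000 bits.
Transmission delay per hop = L/R = 4000/94500000000 = 0.042328 μs; 3 hops → 0.126984 μs.
Propagation delays (d/s per hop): 40000, 42132, 0.0276 μs; sum = 82132 μs.
Processing at 2 router(s): 2 × 2.5 ms = 5000 μs.
End-to-end = 87130 μs.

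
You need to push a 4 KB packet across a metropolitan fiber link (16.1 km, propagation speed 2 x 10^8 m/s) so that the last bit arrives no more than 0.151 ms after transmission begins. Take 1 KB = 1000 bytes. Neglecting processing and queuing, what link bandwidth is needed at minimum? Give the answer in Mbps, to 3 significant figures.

454 Mbps

L = 32000 bits.
Propagation delay = 16100 / 200000000 = 0.0805 ms.
Transmission budget = 0.151 − 0.0805 = 0.0705 ms.
R ≥ L / t_tx = 32000 bits / 7.05e-05 s = 454 Mbps.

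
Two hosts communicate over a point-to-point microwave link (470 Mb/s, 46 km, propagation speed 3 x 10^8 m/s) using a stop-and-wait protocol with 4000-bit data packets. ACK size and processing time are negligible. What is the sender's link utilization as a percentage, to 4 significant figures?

2.700 %

t_tx = L/R = 4000/470000000 = 8.51064e-06 s.
t_prop = 46000/300000000 = 0.000153333 s; RTT = 0.000306667 s.
Cycle = t_tx + RTT = 0.000315177 s.
Utilization = t_tx / cycle = 8.51064e-06/0.000315177 = 2.700 %.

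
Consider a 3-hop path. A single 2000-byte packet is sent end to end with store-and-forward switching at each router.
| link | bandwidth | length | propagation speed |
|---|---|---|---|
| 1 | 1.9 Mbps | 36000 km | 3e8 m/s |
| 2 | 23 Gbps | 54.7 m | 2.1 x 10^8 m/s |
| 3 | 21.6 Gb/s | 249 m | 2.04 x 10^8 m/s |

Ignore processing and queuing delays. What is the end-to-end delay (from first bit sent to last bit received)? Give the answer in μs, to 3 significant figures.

128000 μs

L = 2000 × 8 = 16000 bits.
Transmission delays (L/R per hop): 8421.05, 0.695652, 0.740741 μs; sum = 8422.49 μs.
Propagation delays (d/s per hop): 120000, 0.260476, 1.22059 μs; sum = 120001 μs.
End-to-end = 128000 μs.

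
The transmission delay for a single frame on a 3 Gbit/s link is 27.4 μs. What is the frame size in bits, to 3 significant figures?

82200 bits

L = R × t_tx = 3000000000 b/s × 2.74e-05 s = 82200 bits.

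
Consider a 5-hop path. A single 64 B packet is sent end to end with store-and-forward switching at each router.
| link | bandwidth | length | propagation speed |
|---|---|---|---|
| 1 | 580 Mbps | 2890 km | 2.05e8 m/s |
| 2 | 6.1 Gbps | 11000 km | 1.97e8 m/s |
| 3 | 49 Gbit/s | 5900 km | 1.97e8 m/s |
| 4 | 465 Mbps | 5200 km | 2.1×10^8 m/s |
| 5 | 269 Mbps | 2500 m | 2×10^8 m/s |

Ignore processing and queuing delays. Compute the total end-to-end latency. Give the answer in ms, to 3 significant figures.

L = 64 × 8 = 512 bits.
Transmission delays (L/R per hop): 0.000882759, 8.39344e-05, 1.0449e-05, 0.00110108, 0.00190335 ms; sum = 0.00398156 ms.
Propagation delays (d/s per hop): 14.0976, 55.8376, 29.9492, 24.7619, 0.0125 ms; sum = 124.659 ms.
End-to-end = 125 ms.

125 ms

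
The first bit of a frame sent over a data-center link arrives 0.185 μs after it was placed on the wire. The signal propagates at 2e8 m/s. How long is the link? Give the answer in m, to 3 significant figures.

37.0 m

d = s × t_prop = 200000000 × 1.85e-07 = 37.0 m.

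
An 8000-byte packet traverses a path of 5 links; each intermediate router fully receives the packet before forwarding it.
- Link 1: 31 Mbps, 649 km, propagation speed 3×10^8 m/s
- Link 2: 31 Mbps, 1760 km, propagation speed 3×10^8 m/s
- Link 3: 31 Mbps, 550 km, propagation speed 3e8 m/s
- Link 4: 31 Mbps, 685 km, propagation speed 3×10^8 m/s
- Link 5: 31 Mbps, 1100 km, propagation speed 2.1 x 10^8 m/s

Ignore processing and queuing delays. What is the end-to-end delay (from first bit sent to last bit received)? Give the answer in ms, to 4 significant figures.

27.71 ms

L = 8000 × 8 = 64000 bits.
Transmission delay per hop = L/R = 64000/31000000 = 2.06452 ms; 5 hops → 10.3226 ms.
Propagation delays (d/s per hop): 2.16333, 5.86667, 1.83333, 2.28333, 5.2381 ms; sum = 17.3848 ms.
End-to-end = 27.71 ms.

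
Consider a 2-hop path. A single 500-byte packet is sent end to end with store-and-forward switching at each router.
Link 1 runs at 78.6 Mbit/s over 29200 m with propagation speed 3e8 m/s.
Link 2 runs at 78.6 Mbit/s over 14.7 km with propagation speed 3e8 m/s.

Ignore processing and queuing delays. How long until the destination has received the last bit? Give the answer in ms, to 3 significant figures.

0.248 ms

L = 500 × 8 = 4000 bits.
Transmission delay per hop = L/R = 4000/78600000 = 0.0508906 ms; 2 hops → 0.101781 ms.
Propagation delays (d/s per hop): 0.0973333, 0.049 ms; sum = 0.146333 ms.
End-to-end = 0.248 ms.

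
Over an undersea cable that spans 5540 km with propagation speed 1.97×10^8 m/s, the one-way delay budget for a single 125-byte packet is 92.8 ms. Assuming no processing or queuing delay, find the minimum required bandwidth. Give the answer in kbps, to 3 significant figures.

L = 1000 bits.
Propagation delay = 5540000 / 197000000 = 28.1218 ms.
Transmission budget = 92.8 − 28.1218 = 64.6782 ms.
R ≥ L / t_tx = 1000 bits / 0.0646782 s = 15.5 kbps.

15.5 kbps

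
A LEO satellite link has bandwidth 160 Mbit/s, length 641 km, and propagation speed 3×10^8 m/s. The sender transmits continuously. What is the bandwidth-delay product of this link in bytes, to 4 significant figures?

Propagation delay = 641000 / 300000000 = 0.00213667 s.
BDP = R × t_prop = 160000000 × 0.00213667 = 341867 bits.
In bytes: 341867/8 = 42730 bytes.

42730 bytes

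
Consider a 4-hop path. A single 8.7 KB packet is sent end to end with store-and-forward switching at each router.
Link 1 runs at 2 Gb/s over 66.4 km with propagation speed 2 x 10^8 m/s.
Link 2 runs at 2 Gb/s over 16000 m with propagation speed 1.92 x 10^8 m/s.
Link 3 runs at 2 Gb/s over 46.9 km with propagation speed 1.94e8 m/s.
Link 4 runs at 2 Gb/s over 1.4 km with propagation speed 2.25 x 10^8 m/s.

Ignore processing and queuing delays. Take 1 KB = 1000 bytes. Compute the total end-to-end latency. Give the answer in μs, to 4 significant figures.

802.5 μs

L = 69600 bits.
Transmission delay per hop = L/R = 69600/2000000000 = 34.8 μs; 4 hops → 139.2 μs.
Propagation delays (d/s per hop): 332, 83.3333, 241.753, 6.22222 μs; sum = 663.308 μs.
End-to-end = 802.5 μs.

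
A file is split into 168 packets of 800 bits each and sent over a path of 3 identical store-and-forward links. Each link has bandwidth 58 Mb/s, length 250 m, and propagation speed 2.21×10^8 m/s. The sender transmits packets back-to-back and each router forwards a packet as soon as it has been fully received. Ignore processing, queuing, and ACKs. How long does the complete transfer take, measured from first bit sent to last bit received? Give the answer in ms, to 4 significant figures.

2.348 ms

Per-hop transmission t_tx = L/R = 800/58000000 = 0.0137931 ms.
Per-hop propagation t_prop = 250/221000000 = 0.00113122 ms.
Pipeline fill: first packet needs 3·t_tx to clear all hops; remaining 167 packets each add one t_tx.
Total = (3+168-1)·t_tx + 3·t_prop = 170·0.0137931 + 3·0.00113122 = 2.348 ms.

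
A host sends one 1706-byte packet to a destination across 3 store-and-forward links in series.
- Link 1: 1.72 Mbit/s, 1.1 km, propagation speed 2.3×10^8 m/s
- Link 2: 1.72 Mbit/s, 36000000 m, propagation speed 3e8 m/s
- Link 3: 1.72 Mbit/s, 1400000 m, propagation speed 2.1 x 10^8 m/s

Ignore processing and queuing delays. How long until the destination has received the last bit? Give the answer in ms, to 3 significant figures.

150 ms

L = 1706 × 8 = 13648 bits.
Transmission delay per hop = L/R = 13648/1720000 = 7.93488 ms; 3 hops → 23.8047 ms.
Propagation delays (d/s per hop): 0.00478261, 120, 6.66667 ms; sum = 126.671 ms.
End-to-end = 150 ms.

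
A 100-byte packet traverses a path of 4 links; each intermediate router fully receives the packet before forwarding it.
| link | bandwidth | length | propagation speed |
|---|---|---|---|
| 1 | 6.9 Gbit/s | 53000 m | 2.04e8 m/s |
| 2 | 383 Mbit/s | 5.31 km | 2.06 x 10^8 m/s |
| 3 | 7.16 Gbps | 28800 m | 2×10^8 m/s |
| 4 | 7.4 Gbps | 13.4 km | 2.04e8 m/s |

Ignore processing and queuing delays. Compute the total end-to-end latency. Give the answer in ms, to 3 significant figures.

L = 100 × 8 = 800 bits.
Transmission delays (L/R per hop): 0.000115942, 0.00208877, 0.000111732, 0.000108108 ms; sum = 0.00242455 ms.
Propagation delays (d/s per hop): 0.259804, 0.0257767, 0.144, 0.0656863 ms; sum = 0.495267 ms.
End-to-end = 0.498 ms.

0.498 ms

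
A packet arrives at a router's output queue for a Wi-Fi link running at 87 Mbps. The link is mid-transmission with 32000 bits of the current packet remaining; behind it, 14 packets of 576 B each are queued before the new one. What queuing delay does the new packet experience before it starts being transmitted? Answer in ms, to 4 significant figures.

1.109 ms

Each queued packet: L/R = 4608/87000000 = 0.0529655 ms.
14 queued → 0.741517 ms.
Plus remaining 32000 bits of current packet: 0.367816 ms.
Queuing delay = 1.109 ms.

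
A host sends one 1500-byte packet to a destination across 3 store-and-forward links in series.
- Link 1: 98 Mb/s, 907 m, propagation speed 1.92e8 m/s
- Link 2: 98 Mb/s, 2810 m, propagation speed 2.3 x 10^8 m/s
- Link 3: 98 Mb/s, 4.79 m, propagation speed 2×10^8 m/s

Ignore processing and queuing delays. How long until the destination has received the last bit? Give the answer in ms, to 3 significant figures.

0.384 ms

L = 1500 × 8 = 12000 bits.
Transmission delay per hop = L/R = 12000/98000000 = 0.122449 ms; 3 hops → 0.367347 ms.
Propagation delays (d/s per hop): 0.00472396, 0.0122174, 2.395e-05 ms; sum = 0.0169653 ms.
End-to-end = 0.384 ms.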